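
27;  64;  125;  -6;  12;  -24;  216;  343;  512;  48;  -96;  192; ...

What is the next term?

Positions follow the repeating pattern AAABBB; grouping by letter gives 2 tracks.
Track A: 27, 64, 125, 216, 343, 512 (consecutive cubes n³ from n = 3).
Track B: -6, 12, -24, 48, -96, 192 (a geometric progression (common ratio -2)).
Term 13 comes from track A (its 7th entry): 729.

729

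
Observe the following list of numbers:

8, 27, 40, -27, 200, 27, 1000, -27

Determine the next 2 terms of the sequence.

Odd-indexed and even-indexed terms follow separate rules.
Stream A: 8, 40, 200, 1000. Multiplying by 5 each time.
Stream B: 27, -27, 27, -27. Alternating ±27.
Position 9 → stream A, term 5 = 5000.
Position 10 → stream B, term 5 = 27.

5000, 27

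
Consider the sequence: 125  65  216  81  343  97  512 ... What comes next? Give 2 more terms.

Taking every 2nd term gives 2 separate tracks.
Track A: 125, 216, 343, 512 — the cubes 5³, 6³, 7³, ….
Track B: 65, 81, 97 — arithmetic with common difference +16.
Position 8 falls in track B as its term 4, giving 113.
The 9th slot belongs to track A; its 5th term is 729.

113, 729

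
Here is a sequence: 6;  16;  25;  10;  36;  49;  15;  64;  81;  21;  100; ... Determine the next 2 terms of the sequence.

121, 28

The slot pattern repeats as ABB (period 3), so there are 2 interleaved tracks.
Subsequence A: 6, 10, 15, 21 (triangular numbers starting at T_3).
Subsequence B: 16, 25, 36, 49, 64, 81, 100 (perfect squares starting at 4²).
The 12th slot belongs to subsequence B; its 8th term is 121.
The 13th slot belongs to subsequence A; its 5th term is 28.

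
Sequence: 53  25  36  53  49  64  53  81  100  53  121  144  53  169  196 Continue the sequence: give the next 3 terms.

Positions follow the repeating pattern ABB; grouping by letter gives 2 tracks.
Track A is 53, 53, 53, 53, 53, which is the constant sequence 53.
Track B is 25, 36, 49, 64, 81, 100, 121, 144, 169, 196, which is consecutive squares n² from n = 5.
Position 16 falls in track A as its term 6, giving 53.
Position 17 → track B, term 11 = 225.
Position 18 → track B, term 12 = 256.

53, 225, 256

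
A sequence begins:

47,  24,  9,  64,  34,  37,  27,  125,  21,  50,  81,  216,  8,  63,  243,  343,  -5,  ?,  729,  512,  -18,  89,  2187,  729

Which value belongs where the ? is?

76

Split by position mod 4: positions 1, 5, 9, … form one track, and each other residue class forms its own.
Track A is 47, 34, 21, 8, -5, -18, which is arithmetic, step −13.
Track B is 24, 37, 50, 63, ?, 89, which is arithmetic with common difference +13.
Track C is 9, 27, 81, 243, 729, 2187, which is multiplying by 3 each time.
Track D is 64, 125, 216, 343, 512, 729, which is the cubes 4³, 5³, 6³, ….
Filling track B at index 5 by its rule yields 76.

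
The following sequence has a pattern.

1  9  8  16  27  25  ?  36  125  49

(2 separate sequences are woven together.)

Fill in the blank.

Split by position mod 2 into 2 tracks.
Track A: 1, 8, 27, ?, 125 — consecutive cubes n³ from n = 1.
Track B: 9, 16, 25, 36, 49 — consecutive squares n² from n = 3.
The gap is track A's term 4; the rule gives 64.

64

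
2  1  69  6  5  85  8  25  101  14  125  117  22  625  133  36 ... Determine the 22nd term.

The terms cycle through 3 interleaved subsequences.
Subsequence A: 2, 6, 8, 14, 22, 36 — each term equals the sum of the previous two.
Subsequence B: 1, 5, 25, 125, 625 — powers 5^0, 5^1, 5^2, ….
Subsequence C: 69, 85, 101, 117, 133 — arithmetic, step +16.
The 22nd slot belongs to subsequence A; its 8th term is 94.

94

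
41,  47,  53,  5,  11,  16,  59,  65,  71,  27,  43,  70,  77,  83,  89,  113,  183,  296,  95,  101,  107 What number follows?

479

Positions follow the repeating pattern AAABBB; grouping by letter gives 2 tracks.
Track A = 41, 47, 53, 59, 65, 71, 77, 83, 89, 95, 101, 107: arithmetic with common difference +6.
Track B = 5, 11, 16, 27, 43, 70, 113, 183, 296: Fibonacci-style (each term is the sum of the two before it).
Position 22 falls in track B as its term 10, giving 479.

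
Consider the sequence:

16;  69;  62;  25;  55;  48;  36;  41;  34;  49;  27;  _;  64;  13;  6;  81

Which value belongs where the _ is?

20

Positions follow the repeating pattern ABB; grouping by letter gives 2 tracks.
Track A is 16, 25, 36, 49, 64, 81, which is perfect squares starting at 4².
Track B is 69, 62, 55, 48, 41, 34, 27, ?, 13, 6, which is arithmetic, step −7.
The gap is track B's term 8; the rule gives 20.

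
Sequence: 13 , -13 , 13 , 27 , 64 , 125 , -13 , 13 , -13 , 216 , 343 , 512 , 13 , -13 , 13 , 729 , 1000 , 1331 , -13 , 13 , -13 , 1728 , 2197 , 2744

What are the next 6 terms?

13, -13, 13, 3375, 4096, 4913

Reading positions in blocks of 6 reveals the pattern AAABBB — 2 tracks woven together.
Track A: 13, -13, 13, -13, 13, -13, 13, -13, 13, -13, 13, -13 — the oscillation 13·(−1)^(n+1).
Track B: 27, 64, 125, 216, 343, 512, 729, 1000, 1331, 1728, 2197, 2744 — consecutive cubes n³ from n = 3.
Position 25 → track A, term 13 = 13.
Term 26 comes from track A (its 14th entry): -13.
Position 27 → track A, term 15 = 13.
Position 28 falls in track B as its term 13, giving 3375.
The 29th slot belongs to track B; its 14th term is 4096.
Position 30 falls in track B as its term 15, giving 4913.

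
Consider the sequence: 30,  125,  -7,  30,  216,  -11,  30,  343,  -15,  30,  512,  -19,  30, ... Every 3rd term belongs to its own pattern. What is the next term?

The terms cycle through 3 interleaved subsequences.
Track A: 30, 30, 30, 30, 30 (always 30).
Track B: 125, 216, 343, 512 (the cubes 5³, 6³, 7³, …).
Track C: -7, -11, -15, -19 (arithmetic, step −4).
Position 14 → track B, term 5 = 729.

729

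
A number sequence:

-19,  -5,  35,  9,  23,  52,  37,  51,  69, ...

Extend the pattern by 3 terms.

The slot pattern repeats as AAB (period 3), so there are 2 interleaved tracks.
Track A = -19, -5, 9, 23, 37, 51: arithmetic with common difference +14.
Track B = 35, 52, 69: arithmetic with common difference +17.
The 10th slot belongs to track A; its 7th term is 65.
The 11th slot belongs to track A; its 8th term is 79.
Term 12 comes from track B (its 4th entry): 86.

65, 79, 86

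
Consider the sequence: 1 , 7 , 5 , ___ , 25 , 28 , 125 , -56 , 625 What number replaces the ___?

-14

The terms cycle through 2 interleaved subsequences.
Track A is 1, 5, 25, 125, 625, which is powers 5^0, 5^1, 5^2, ….
Track B is 7, ?, 28, -56, which is multiplying by -2 each time.
So the missing entry in track B is -14.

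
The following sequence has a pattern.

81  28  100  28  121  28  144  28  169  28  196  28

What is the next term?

225

The terms cycle through 2 interleaved subsequences.
Track A: 81, 100, 121, 144, 169, 196. Consecutive squares n² from n = 9.
Track B: 28, 28, 28, 28, 28, 28. Constant 28.
Position 13 falls in track A as its term 7, giving 225.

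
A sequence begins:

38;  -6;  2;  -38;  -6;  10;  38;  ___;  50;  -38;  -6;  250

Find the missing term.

-6

Read the sequence 3 terms at a time; column i is its own pattern.
Subsequence A = 38, -38, 38, -38: alternating ±38.
Subsequence B = -6, -6, ?, -6: the constant sequence -6.
Subsequence C = 2, 10, 50, 250: geometric with ratio 5.
So the missing entry in subsequence B is -6.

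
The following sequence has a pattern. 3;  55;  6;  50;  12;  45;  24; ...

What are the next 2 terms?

Taking every 2nd term gives 2 separate tracks.
Subsequence A: 3, 6, 12, 24. A geometric progression (common ratio 2).
Subsequence B: 55, 50, 45. Arithmetic with common difference −5.
Term 8 comes from subsequence B (its 4th entry): 40.
Position 9 falls in subsequence A as its term 5, giving 48.

40, 48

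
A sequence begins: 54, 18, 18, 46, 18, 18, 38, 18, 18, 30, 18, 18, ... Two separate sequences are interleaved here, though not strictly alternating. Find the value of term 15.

18

Reading positions in blocks of 3 reveals the pattern ABB — 2 tracks woven together.
Track A is 54, 46, 38, 30, which is arithmetic, step −8.
Track B is 18, 18, 18, 18, 18, 18, 18, 18, which is always 18.
Position 15 falls in track B as its term 10, giving 18.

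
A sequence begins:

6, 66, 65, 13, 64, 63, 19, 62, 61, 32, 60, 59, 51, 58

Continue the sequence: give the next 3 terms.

The slot pattern repeats as ABB (period 3), so there are 2 interleaved tracks.
Track A is 6, 13, 19, 32, 51, which is a Fibonacci-like recurrence a_n = a_{n-1} + a_{n-2}.
Track B is 66, 65, 64, 63, 62, 61, 60, 59, 58, which is subtracting 1 each time.
The 15th slot belongs to track B; its 10th term is 57.
Position 16 → track A, term 6 = 83.
Term 17 comes from track B (its 11th entry): 56.

57, 83, 56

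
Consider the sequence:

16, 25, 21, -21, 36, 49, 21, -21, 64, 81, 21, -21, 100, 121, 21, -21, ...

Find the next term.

144

Reading positions in blocks of 4 reveals the pattern AABB — 2 tracks woven together.
Stream A: 16, 25, 36, 49, 64, 81, 100, 121 (perfect squares starting at 4²).
Stream B: 21, -21, 21, -21, 21, -21, 21, -21 (the oscillation 21·(−1)^(n+1)).
The 17th slot belongs to stream A; its 9th term is 144.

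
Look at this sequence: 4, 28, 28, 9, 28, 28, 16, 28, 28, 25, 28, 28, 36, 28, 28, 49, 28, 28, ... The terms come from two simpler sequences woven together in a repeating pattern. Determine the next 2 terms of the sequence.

The slot pattern repeats as ABB (period 3), so there are 2 interleaved tracks.
Subsequence A: 4, 9, 16, 25, 36, 49 — consecutive squares n² from n = 2.
Subsequence B: 28, 28, 28, 28, 28, 28, 28, 28, 28, 28, 28, 28 — constant 28.
Position 19 falls in subsequence A as its term 7, giving 64.
Term 20 comes from subsequence B (its 13th entry): 28.

64, 28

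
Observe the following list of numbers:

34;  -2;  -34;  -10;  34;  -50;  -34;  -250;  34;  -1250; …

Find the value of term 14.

Positions 1, 3, 5, … form one subsequence and positions 2, 4, 6, … form another.
Track A: 34, -34, 34, -34, 34 — the oscillation 34·(−1)^(n+1).
Track B: -2, -10, -50, -250, -1250 — geometric with ratio 5.
The 14th slot belongs to track B; its 7th term is -31250.

-31250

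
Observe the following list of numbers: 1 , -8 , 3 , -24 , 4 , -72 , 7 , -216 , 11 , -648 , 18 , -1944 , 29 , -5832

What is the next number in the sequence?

47

Taking every 2nd term gives 2 separate tracks.
Track A = 1, 3, 4, 7, 11, 18, 29: Fibonacci-style (each term is the sum of the two before it).
Track B = -8, -24, -72, -216, -648, -1944, -5832: geometric with ratio 3.
The 15th slot belongs to track A; its 8th term is 47.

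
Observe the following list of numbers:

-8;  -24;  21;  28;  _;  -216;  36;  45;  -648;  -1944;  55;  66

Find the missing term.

-72

The slot pattern repeats as AABB (period 4), so there are 2 interleaved tracks.
Track A: -8, -24, ?, -216, -648, -1944 (geometric, ×3 each step).
Track B: 21, 28, 36, 45, 55, 66 (triangular numbers starting at T_6).
Filling track A at index 3 by its rule yields -72.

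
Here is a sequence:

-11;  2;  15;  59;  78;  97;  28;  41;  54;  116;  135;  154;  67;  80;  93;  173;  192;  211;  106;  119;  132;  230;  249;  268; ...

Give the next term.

The slot pattern repeats as AAABBB (period 6), so there are 2 interleaved tracks.
Stream A: -11, 2, 15, 28, 41, 54, 67, 80, 93, 106, 119, 132 — linear: a_n = -24 + 13·n.
Stream B: 59, 78, 97, 116, 135, 154, 173, 192, 211, 230, 249, 268 — linear: a_n = 40 + 19·n.
Position 25 → stream A, term 13 = 145.

145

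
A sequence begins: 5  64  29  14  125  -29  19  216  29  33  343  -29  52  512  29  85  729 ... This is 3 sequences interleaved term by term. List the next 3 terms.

Split by position mod 3: positions 1, 4, 7, … form one track, and each other residue class forms its own.
Track A: 5, 14, 19, 33, 52, 85 (each term equals the sum of the previous two).
Track B: 64, 125, 216, 343, 512, 729 (consecutive cubes n³ from n = 4).
Track C: 29, -29, 29, -29, 29 (the oscillation 29·(−1)^(n+1)).
Position 18 falls in track C as its term 6, giving -29.
Position 19 falls in track A as its term 7, giving 137.
Position 20 → track B, term 7 = 1000.

-29, 137, 1000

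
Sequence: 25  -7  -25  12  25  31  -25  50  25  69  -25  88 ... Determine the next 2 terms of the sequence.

25, 107

Positions 1, 3, 5, … form one subsequence and positions 2, 4, 6, … form another.
Stream A: 25, -25, 25, -25, 25, -25 — the oscillation 25·(−1)^(n+1).
Stream B: -7, 12, 31, 50, 69, 88 — arithmetic, step +19.
Term 13 comes from stream A (its 7th entry): 25.
The 14th slot belongs to stream B; its 7th term is 107.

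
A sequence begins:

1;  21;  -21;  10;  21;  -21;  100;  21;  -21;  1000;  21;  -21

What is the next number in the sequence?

The slot pattern repeats as ABB (period 3), so there are 2 interleaved tracks.
Subsequence A: 1, 10, 100, 1000 — multiplying by 10 each time.
Subsequence B: 21, -21, 21, -21, 21, -21, 21, -21 — alternating ±21.
Position 13 falls in subsequence A as its term 5, giving 10000.

10000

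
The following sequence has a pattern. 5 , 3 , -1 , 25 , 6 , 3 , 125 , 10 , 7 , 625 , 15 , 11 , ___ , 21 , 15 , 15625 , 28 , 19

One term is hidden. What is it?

3125

Split by position mod 3 into 3 tracks.
Stream A: 5, 25, 125, 625, ?, 15625 (powers of 5).
Stream B: 3, 6, 10, 15, 21, 28 (triangular numbers starting at T_2).
Stream C: -1, 3, 7, 11, 15, 19 (arithmetic, step +4).
Filling stream A at index 5 by its rule yields 3125.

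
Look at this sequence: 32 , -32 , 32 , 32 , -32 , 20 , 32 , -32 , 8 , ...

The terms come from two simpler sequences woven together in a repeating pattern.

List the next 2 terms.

The slot pattern repeats as AAB (period 3), so there are 2 interleaved tracks.
Track A is 32, -32, 32, -32, 32, -32, which is the oscillation 32·(−1)^(n+1).
Track B is 32, 20, 8, which is linear: a_n = 44 − 12·n.
Position 10 falls in track A as its term 7, giving 32.
The 11th slot belongs to track A; its 8th term is -32.

32, -32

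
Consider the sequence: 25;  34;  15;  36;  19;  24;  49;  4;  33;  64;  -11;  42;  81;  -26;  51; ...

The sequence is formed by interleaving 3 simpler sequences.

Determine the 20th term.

-56

Split by position mod 3 into 3 tracks.
Track A: 25, 36, 49, 64, 81. The squares 5², 6², 7², ….
Track B: 34, 19, 4, -11, -26. Subtracting 15 each time.
Track C: 15, 24, 33, 42, 51. Arithmetic, step +9.
The 20th slot belongs to track B; its 7th term is -56.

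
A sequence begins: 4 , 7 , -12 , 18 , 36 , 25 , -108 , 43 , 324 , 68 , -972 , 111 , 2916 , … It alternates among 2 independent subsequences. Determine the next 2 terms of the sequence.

179, -8748

Positions 1, 3, 5, … form one subsequence and positions 2, 4, 6, … form another.
Stream A: 4, -12, 36, -108, 324, -972, 2916. Geometric with ratio -3.
Stream B: 7, 18, 25, 43, 68, 111. Each term equals the sum of the previous two.
Position 14 → stream B, term 7 = 179.
Term 15 comes from stream A (its 8th entry): -8748.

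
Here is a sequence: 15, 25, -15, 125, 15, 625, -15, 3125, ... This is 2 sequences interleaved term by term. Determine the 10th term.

15625

Odd-indexed and even-indexed terms follow separate rules.
Track A: 15, -15, 15, -15 — oscillating between 15 and -15.
Track B: 25, 125, 625, 3125 — powers 5^2, 5^3, 5^4, ….
Term 10 comes from track B (its 5th entry): 15625.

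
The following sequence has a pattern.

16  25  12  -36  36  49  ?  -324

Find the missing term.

The slot pattern repeats as AABB (period 4), so there are 2 interleaved tracks.
Track A = 16, 25, 36, 49: consecutive squares n² from n = 4.
Track B = 12, -36, ?, -324: geometric, ×-3 each step.
So the missing entry in track B is 108.

108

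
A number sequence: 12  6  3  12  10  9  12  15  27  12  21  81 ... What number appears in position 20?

45

Split by position mod 3 into 3 tracks.
Subsequence A is 12, 12, 12, 12, which is constant 12.
Subsequence B is 6, 10, 15, 21, which is triangular numbers n(n+1)/2 for n = 3, 4, ….
Subsequence C is 3, 9, 27, 81, which is powers of 3.
The 20th slot belongs to subsequence B; its 7th term is 45.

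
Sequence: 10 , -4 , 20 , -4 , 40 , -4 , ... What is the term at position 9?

Split by position mod 2 into 2 tracks.
Subsequence A: 10, 20, 40 — multiplying by 2 each time.
Subsequence B: -4, -4, -4 — always -4.
Position 9 falls in subsequence A as its term 5, giving 160.

160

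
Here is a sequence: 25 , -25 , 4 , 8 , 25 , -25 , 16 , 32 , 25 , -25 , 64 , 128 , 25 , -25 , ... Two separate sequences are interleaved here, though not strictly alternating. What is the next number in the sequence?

Reading positions in blocks of 4 reveals the pattern AABB — 2 tracks woven together.
Track A: 25, -25, 25, -25, 25, -25, 25, -25. The oscillation 25·(−1)^(n+1).
Track B: 4, 8, 16, 32, 64, 128. Powers of 2.
Position 15 → track B, term 7 = 256.

256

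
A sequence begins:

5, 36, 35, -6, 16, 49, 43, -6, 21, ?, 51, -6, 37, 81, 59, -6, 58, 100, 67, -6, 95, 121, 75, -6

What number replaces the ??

Read the sequence 4 terms at a time; column i is its own pattern.
Track A: 5, 16, 21, 37, 58, 95 — a Fibonacci-like recurrence a_n = a_{n-1} + a_{n-2}.
Track B: 36, 49, ?, 81, 100, 121 — the squares 6², 7², 8², ….
Track C: 35, 43, 51, 59, 67, 75 — adding 8 each time.
Track D: -6, -6, -6, -6, -6, -6 — always -6.
Track B's pattern makes the blank 64.

64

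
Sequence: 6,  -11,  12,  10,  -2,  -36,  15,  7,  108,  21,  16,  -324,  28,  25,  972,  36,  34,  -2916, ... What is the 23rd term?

The terms cycle through 3 interleaved subsequences.
Stream A: 6, 10, 15, 21, 28, 36. The triangular numbers T_3, T_4, ….
Stream B: -11, -2, 7, 16, 25, 34. Adding 9 each time.
Stream C: 12, -36, 108, -324, 972, -2916. Geometric, ×-3 each step.
The 23rd slot belongs to stream B; its 8th term is 52.

52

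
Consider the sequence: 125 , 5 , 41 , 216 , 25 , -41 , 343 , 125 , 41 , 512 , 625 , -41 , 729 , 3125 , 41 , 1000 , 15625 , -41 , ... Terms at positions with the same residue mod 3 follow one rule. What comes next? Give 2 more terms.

The terms cycle through 3 interleaved subsequences.
Subsequence A: 125, 216, 343, 512, 729, 1000 (the cubes 5³, 6³, 7³, …).
Subsequence B: 5, 25, 125, 625, 3125, 15625 (geometric with ratio 5).
Subsequence C: 41, -41, 41, -41, 41, -41 (alternating ±41).
Term 19 comes from subsequence A (its 7th entry): 1331.
Position 20 falls in subsequence B as its term 7, giving 78125.

1331, 78125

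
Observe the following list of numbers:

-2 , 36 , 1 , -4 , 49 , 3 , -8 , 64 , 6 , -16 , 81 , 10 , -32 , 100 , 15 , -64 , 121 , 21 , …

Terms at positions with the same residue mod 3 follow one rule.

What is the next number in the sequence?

-128

Read the sequence 3 terms at a time; column i is its own pattern.
Track A: -2, -4, -8, -16, -32, -64 — geometric, ×2 each step.
Track B: 36, 49, 64, 81, 100, 121 — consecutive squares n² from n = 6.
Track C: 1, 3, 6, 10, 15, 21 — the triangular numbers T_1, T_2, ….
The 19th slot belongs to track A; its 7th term is -128.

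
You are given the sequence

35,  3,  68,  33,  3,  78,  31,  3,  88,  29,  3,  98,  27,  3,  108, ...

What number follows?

25

Read the sequence 3 terms at a time; column i is its own pattern.
Stream A: 35, 33, 31, 29, 27 (arithmetic, step −2).
Stream B: 3, 3, 3, 3, 3 (always 3).
Stream C: 68, 78, 88, 98, 108 (adding 10 each time).
The 16th slot belongs to stream A; its 6th term is 25.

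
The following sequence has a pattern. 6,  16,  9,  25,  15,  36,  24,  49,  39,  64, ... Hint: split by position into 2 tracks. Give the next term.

Taking every 2nd term gives 2 separate tracks.
Track A: 6, 9, 15, 24, 39 (each term equals the sum of the previous two).
Track B: 16, 25, 36, 49, 64 (perfect squares starting at 4²).
The 11th slot belongs to track A; its 6th term is 63.

63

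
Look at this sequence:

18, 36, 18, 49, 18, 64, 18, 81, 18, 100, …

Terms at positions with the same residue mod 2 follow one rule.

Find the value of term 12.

Split by position mod 2 into 2 tracks.
Track A: 18, 18, 18, 18, 18. The constant sequence 18.
Track B: 36, 49, 64, 81, 100. The squares 6², 7², 8², ….
Position 12 falls in track B as its term 6, giving 121.

121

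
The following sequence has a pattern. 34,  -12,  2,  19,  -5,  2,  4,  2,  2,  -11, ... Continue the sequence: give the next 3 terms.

Read the sequence 3 terms at a time; column i is its own pattern.
Track A: 34, 19, 4, -11 (subtracting 15 each time).
Track B: -12, -5, 2 (arithmetic, step +7).
Track C: 2, 2, 2 (constant 2).
Position 11 → track B, term 4 = 9.
Position 12 falls in track C as its term 4, giving 2.
Term 13 comes from track A (its 5th entry): -26.

9, 2, -26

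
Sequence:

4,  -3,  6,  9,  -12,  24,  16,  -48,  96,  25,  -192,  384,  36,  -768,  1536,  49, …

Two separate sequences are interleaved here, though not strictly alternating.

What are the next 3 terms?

Positions follow the repeating pattern ABB; grouping by letter gives 2 tracks.
Stream A: 4, 9, 16, 25, 36, 49 — consecutive squares n² from n = 2.
Stream B: -3, 6, -12, 24, -48, 96, -192, 384, -768, 1536 — geometric with ratio -2.
Position 17 falls in stream B as its term 11, giving -3072.
The 18th slot belongs to stream B; its 12th term is 6144.
Term 19 comes from stream A (its 7th entry): 64.

-3072, 6144, 64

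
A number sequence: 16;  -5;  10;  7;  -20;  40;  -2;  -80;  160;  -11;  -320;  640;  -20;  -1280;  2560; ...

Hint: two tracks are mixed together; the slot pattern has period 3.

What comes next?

Reading positions in blocks of 3 reveals the pattern ABB — 2 tracks woven together.
Subsequence A: 16, 7, -2, -11, -20. Arithmetic with common difference −9.
Subsequence B: -5, 10, -20, 40, -80, 160, -320, 640, -1280, 2560. Geometric with ratio -2.
Position 16 falls in subsequence A as its term 6, giving -29.

-29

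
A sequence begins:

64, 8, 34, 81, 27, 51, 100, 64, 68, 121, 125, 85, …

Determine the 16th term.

The terms cycle through 3 interleaved subsequences.
Track A: 64, 81, 100, 121 — consecutive squares n² from n = 8.
Track B: 8, 27, 64, 125 — perfect cubes starting at 2³.
Track C: 34, 51, 68, 85 — arithmetic, step +17.
Term 16 comes from track A (its 6th entry): 169.

169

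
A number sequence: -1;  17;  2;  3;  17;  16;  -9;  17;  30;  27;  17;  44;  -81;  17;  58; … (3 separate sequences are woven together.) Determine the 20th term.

17

Split by position mod 3 into 3 tracks.
Stream A: -1, 3, -9, 27, -81. A geometric progression (common ratio -3).
Stream B: 17, 17, 17, 17, 17. Constant 17.
Stream C: 2, 16, 30, 44, 58. Adding 14 each time.
Position 20 → stream B, term 7 = 17.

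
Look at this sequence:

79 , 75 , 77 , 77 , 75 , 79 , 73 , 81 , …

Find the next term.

Odd-indexed and even-indexed terms follow separate rules.
Track A is 79, 77, 75, 73, which is subtracting 2 each time.
Track B is 75, 77, 79, 81, which is adding 2 each time.
The 9th slot belongs to track A; its 5th term is 71.

71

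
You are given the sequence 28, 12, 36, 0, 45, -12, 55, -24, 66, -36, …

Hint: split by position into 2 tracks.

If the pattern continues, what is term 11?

78

Taking every 2nd term gives 2 separate tracks.
Subsequence A is 28, 36, 45, 55, 66, which is triangular numbers starting at T_7.
Subsequence B is 12, 0, -12, -24, -36, which is arithmetic, step −12.
Term 11 comes from subsequence A (its 6th entry): 78.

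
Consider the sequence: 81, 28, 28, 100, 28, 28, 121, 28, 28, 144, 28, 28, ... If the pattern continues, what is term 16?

The slot pattern repeats as ABB (period 3), so there are 2 interleaved tracks.
Track A: 81, 100, 121, 144 — the squares 9², 10², 11², ….
Track B: 28, 28, 28, 28, 28, 28, 28, 28 — always 28.
Position 16 falls in track A as its term 6, giving 196.

196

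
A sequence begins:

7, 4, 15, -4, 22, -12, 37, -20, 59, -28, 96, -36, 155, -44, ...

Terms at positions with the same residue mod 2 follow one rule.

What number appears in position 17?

406

The terms cycle through 2 interleaved subsequences.
Subsequence A = 7, 15, 22, 37, 59, 96, 155: a Fibonacci-like recurrence a_n = a_{n-1} + a_{n-2}.
Subsequence B = 4, -4, -12, -20, -28, -36, -44: arithmetic with common difference −8.
Term 17 comes from subsequence A (its 9th entry): 406.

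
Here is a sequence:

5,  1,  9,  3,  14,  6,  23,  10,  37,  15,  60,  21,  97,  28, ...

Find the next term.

Odd-indexed and even-indexed terms follow separate rules.
Stream A is 5, 9, 14, 23, 37, 60, 97, which is Fibonacci-style (each term is the sum of the two before it).
Stream B is 1, 3, 6, 10, 15, 21, 28, which is triangular numbers n(n+1)/2 for n = 1, 2, ….
Position 15 → stream A, term 8 = 157.

157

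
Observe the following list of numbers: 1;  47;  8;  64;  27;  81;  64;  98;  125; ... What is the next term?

Odd-indexed and even-indexed terms follow separate rules.
Track A = 1, 8, 27, 64, 125: the cubes 1³, 2³, 3³, ….
Track B = 47, 64, 81, 98: arithmetic, step +17.
Term 10 comes from track B (its 5th entry): 115.

115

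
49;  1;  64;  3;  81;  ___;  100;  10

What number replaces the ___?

Positions 1, 3, 5, … form one subsequence and positions 2, 4, 6, … form another.
Stream A: 49, 64, 81, 100 (perfect squares starting at 7²).
Stream B: 1, 3, ?, 10 (triangular numbers n(n+1)/2 for n = 1, 2, …).
Filling stream B at index 3 by its rule yields 6.

6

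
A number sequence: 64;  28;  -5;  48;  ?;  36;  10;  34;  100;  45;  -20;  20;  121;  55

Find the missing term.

81

Taking every 4th term gives 4 separate tracks.
Track A: 64, ?, 100, 121 (perfect squares starting at 8²).
Track B: 28, 36, 45, 55 (triangular numbers starting at T_7).
Track C: -5, 10, -20 (a geometric progression (common ratio -2)).
Track D: 48, 34, 20 (linear: a_n = 62 − 14·n).
Filling track A at index 2 by its rule yields 81.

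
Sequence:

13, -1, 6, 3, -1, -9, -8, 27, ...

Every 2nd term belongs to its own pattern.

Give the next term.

Taking every 2nd term gives 2 separate tracks.
Stream A is 13, 6, -1, -8, which is subtracting 7 each time.
Stream B is -1, 3, -9, 27, which is geometric with ratio -3.
Position 9 → stream A, term 5 = -15.

-15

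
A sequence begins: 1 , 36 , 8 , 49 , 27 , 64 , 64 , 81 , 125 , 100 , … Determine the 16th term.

Positions 1, 3, 5, … form one subsequence and positions 2, 4, 6, … form another.
Stream A: 1, 8, 27, 64, 125. Perfect cubes starting at 1³.
Stream B: 36, 49, 64, 81, 100. Perfect squares starting at 6².
Position 16 falls in stream B as its term 8, giving 169.

169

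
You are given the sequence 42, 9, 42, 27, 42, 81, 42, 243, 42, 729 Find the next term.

Odd-indexed and even-indexed terms follow separate rules.
Track A is 42, 42, 42, 42, 42, which is constant 42.
Track B is 9, 27, 81, 243, 729, which is successive powers of 3.
Position 11 → track A, term 6 = 42.

42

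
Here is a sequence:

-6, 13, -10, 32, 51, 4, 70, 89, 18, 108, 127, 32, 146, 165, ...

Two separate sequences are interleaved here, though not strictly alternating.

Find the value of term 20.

Reading positions in blocks of 3 reveals the pattern AAB — 2 tracks woven together.
Stream A = -6, 13, 32, 51, 70, 89, 108, 127, 146, 165: arithmetic, step +19.
Stream B = -10, 4, 18, 32: linear: a_n = -24 + 14·n.
Position 20 falls in stream A as its term 14, giving 241.

241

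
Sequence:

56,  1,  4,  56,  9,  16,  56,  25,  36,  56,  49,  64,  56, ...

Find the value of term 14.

Reading positions in blocks of 3 reveals the pattern ABB — 2 tracks woven together.
Subsequence A: 56, 56, 56, 56, 56 — always 56.
Subsequence B: 1, 4, 9, 16, 25, 36, 49, 64 — the squares 1², 2², 3², ….
Position 14 falls in subsequence B as its term 9, giving 81.

81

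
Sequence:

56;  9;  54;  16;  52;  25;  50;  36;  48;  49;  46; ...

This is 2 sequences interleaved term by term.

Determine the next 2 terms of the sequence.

Split by position mod 2 into 2 tracks.
Track A: 56, 54, 52, 50, 48, 46. Linear: a_n = 58 − 2·n.
Track B: 9, 16, 25, 36, 49. Consecutive squares n² from n = 3.
Position 12 → track B, term 6 = 64.
Position 13 falls in track A as its term 7, giving 44.

64, 44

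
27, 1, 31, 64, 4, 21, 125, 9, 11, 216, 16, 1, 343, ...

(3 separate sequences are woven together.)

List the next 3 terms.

25, -9, 512

Read the sequence 3 terms at a time; column i is its own pattern.
Subsequence A = 27, 64, 125, 216, 343: consecutive cubes n³ from n = 3.
Subsequence B = 1, 4, 9, 16: perfect squares starting at 1².
Subsequence C = 31, 21, 11, 1: arithmetic, step −10.
Position 14 → subsequence B, term 5 = 25.
Position 15 → subsequence C, term 5 = -9.
Term 16 comes from subsequence A (its 6th entry): 512.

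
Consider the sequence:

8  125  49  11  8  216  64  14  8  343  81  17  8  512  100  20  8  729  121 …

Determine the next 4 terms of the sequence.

23, 8, 1000, 144

The terms cycle through 4 interleaved subsequences.
Track A = 8, 8, 8, 8, 8: always 8.
Track B = 125, 216, 343, 512, 729: perfect cubes starting at 5³.
Track C = 49, 64, 81, 100, 121: the squares 7², 8², 9², ….
Track D = 11, 14, 17, 20: linear: a_n = 8 + 3·n.
The 20th slot belongs to track D; its 5th term is 23.
Position 21 falls in track A as its term 6, giving 8.
Position 22 → track B, term 6 = 1000.
Position 23 falls in track C as its term 6, giving 144.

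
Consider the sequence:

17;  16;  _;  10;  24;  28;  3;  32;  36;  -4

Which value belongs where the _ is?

20

Reading positions in blocks of 3 reveals the pattern ABB — 2 tracks woven together.
Track A = 17, 10, 3, -4: subtracting 7 each time.
Track B = 16, ?, 24, 28, 32, 36: arithmetic, step +4.
Track B's pattern makes the blank 20.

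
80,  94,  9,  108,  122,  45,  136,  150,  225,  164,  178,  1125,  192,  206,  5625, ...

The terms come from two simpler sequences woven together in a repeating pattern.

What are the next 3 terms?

220, 234, 28125

Reading positions in blocks of 3 reveals the pattern AAB — 2 tracks woven together.
Track A: 80, 94, 108, 122, 136, 150, 164, 178, 192, 206. Adding 14 each time.
Track B: 9, 45, 225, 1125, 5625. Geometric with ratio 5.
Position 16 → track A, term 11 = 220.
Position 17 falls in track A as its term 12, giving 234.
Position 18 → track B, term 6 = 28125.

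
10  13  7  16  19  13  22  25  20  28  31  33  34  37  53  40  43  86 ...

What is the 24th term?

The slot pattern repeats as AAB (period 3), so there are 2 interleaved tracks.
Track A = 10, 13, 16, 19, 22, 25, 28, 31, 34, 37, 40, 43: arithmetic, step +3.
Track B = 7, 13, 20, 33, 53, 86: a Fibonacci-like recurrence a_n = a_{n-1} + a_{n-2}.
Position 24 falls in track B as its term 8, giving 225.

225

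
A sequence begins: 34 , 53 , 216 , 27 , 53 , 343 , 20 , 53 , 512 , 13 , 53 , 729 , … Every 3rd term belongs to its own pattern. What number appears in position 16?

Split by position mod 3: positions 1, 4, 7, … form one track, and each other residue class forms its own.
Track A: 34, 27, 20, 13. Arithmetic with common difference −7.
Track B: 53, 53, 53, 53. Constant 53.
Track C: 216, 343, 512, 729. The cubes 6³, 7³, 8³, ….
Term 16 comes from track A (its 6th entry): -1.

-1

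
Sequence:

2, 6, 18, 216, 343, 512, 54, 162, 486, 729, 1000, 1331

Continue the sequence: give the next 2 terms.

1458, 4374

Positions follow the repeating pattern AAABBB; grouping by letter gives 2 tracks.
Subsequence A: 2, 6, 18, 54, 162, 486. A geometric progression (common ratio 3).
Subsequence B: 216, 343, 512, 729, 1000, 1331. Consecutive cubes n³ from n = 6.
Position 13 → subsequence A, term 7 = 1458.
Position 14 → subsequence A, term 8 = 4374.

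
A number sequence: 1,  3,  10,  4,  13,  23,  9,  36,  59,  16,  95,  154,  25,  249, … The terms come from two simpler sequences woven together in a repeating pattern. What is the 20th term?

1707

The slot pattern repeats as ABB (period 3), so there are 2 interleaved tracks.
Subsequence A: 1, 4, 9, 16, 25 — consecutive squares n² from n = 1.
Subsequence B: 3, 10, 13, 23, 36, 59, 95, 154, 249 — a Fibonacci-like recurrence a_n = a_{n-1} + a_{n-2}.
Term 20 comes from subsequence B (its 13th entry): 1707.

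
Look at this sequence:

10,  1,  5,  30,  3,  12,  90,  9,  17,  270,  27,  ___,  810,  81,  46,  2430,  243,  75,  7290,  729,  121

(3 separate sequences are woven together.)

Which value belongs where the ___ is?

29

Read the sequence 3 terms at a time; column i is its own pattern.
Stream A: 10, 30, 90, 270, 810, 2430, 7290 (geometric with ratio 3).
Stream B: 1, 3, 9, 27, 81, 243, 729 (powers 3^0, 3^1, 3^2, …).
Stream C: 5, 12, 17, ?, 46, 75, 121 (a Fibonacci-like recurrence a_n = a_{n-1} + a_{n-2}).
The gap is stream C's term 4; the rule gives 29.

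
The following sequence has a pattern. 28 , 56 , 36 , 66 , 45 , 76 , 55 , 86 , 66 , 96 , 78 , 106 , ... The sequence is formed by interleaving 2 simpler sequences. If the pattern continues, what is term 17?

The terms cycle through 2 interleaved subsequences.
Subsequence A: 28, 36, 45, 55, 66, 78 (triangular numbers starting at T_7).
Subsequence B: 56, 66, 76, 86, 96, 106 (linear: a_n = 46 + 10·n).
Term 17 comes from subsequence A (its 9th entry): 120.

120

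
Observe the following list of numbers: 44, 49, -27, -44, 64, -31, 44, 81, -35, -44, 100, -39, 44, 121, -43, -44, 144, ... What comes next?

Split by position mod 3 into 3 tracks.
Track A: 44, -44, 44, -44, 44, -44. Oscillating between 44 and -44.
Track B: 49, 64, 81, 100, 121, 144. Perfect squares starting at 7².
Track C: -27, -31, -35, -39, -43. Arithmetic, step −4.
Position 18 falls in track C as its term 6, giving -47.

-47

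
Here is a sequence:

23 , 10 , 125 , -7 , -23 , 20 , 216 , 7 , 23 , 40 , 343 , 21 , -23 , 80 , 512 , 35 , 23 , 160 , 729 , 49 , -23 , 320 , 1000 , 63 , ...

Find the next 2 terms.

The terms cycle through 4 interleaved subsequences.
Stream A = 23, -23, 23, -23, 23, -23: alternating ±23.
Stream B = 10, 20, 40, 80, 160, 320: a geometric progression (common ratio 2).
Stream C = 125, 216, 343, 512, 729, 1000: the cubes 5³, 6³, 7³, ….
Stream D = -7, 7, 21, 35, 49, 63: arithmetic with common difference +14.
The 25th slot belongs to stream A; its 7th term is 23.
The 26th slot belongs to stream B; its 7th term is 640.

23, 640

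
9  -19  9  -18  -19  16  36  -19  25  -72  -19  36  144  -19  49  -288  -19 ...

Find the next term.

64

Split by position mod 3: positions 1, 4, 7, … form one track, and each other residue class forms its own.
Stream A = 9, -18, 36, -72, 144, -288: geometric, ×-2 each step.
Stream B = -19, -19, -19, -19, -19, -19: always -19.
Stream C = 9, 16, 25, 36, 49: consecutive squares n² from n = 3.
Position 18 → stream C, term 6 = 64.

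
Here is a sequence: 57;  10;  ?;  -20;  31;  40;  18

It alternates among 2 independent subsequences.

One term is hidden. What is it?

44

Split by position mod 2 into 2 tracks.
Track A = 57, ?, 31, 18: arithmetic, step −13.
Track B = 10, -20, 40: a geometric progression (common ratio -2).
Track A's pattern makes the blank 44.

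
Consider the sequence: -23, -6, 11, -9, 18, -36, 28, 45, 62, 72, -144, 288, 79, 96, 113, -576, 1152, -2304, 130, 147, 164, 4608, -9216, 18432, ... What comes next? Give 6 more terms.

Positions follow the repeating pattern AAABBB; grouping by letter gives 2 tracks.
Subsequence A: -23, -6, 11, 28, 45, 62, 79, 96, 113, 130, 147, 164 (arithmetic, step +17).
Subsequence B: -9, 18, -36, 72, -144, 288, -576, 1152, -2304, 4608, -9216, 18432 (geometric with ratio -2).
Term 25 comes from subsequence A (its 13th entry): 181.
Position 26 falls in subsequence A as its term 14, giving 198.
The 27th slot belongs to subsequence A; its 15th term is 215.
Term 28 comes from subsequence B (its 13th entry): -36864.
Position 29 → subsequence B, term 14 = 73728.
Position 30 → subsequence B, term 15 = -147456.

181, 198, 215, -36864, 73728, -147456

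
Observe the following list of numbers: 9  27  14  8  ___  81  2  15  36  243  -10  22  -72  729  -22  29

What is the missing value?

-18

Taking every 4th term gives 4 separate tracks.
Track A = 9, ?, 36, -72: geometric, ×-2 each step.
Track B = 27, 81, 243, 729: powers 3^3, 3^4, 3^5, ….
Track C = 14, 2, -10, -22: linear: a_n = 26 − 12·n.
Track D = 8, 15, 22, 29: adding 7 each time.
Track A's pattern makes the blank -18.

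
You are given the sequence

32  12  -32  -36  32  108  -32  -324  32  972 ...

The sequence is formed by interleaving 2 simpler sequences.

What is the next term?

Taking every 2nd term gives 2 separate tracks.
Subsequence A: 32, -32, 32, -32, 32. Alternating ±32.
Subsequence B: 12, -36, 108, -324, 972. Geometric, ×-3 each step.
Position 11 falls in subsequence A as its term 6, giving -32.

-32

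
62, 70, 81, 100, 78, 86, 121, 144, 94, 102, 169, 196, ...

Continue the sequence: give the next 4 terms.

The slot pattern repeats as AABB (period 4), so there are 2 interleaved tracks.
Track A is 62, 70, 78, 86, 94, 102, which is linear: a_n = 54 + 8·n.
Track B is 81, 100, 121, 144, 169, 196, which is perfect squares starting at 9².
Position 13 → track A, term 7 = 110.
Position 14 → track A, term 8 = 118.
Position 15 → track B, term 7 = 225.
Term 16 comes from track B (its 8th entry): 256.

110, 118, 225, 256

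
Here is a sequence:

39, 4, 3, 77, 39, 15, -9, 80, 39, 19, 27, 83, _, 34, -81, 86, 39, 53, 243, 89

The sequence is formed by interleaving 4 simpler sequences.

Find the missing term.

Taking every 4th term gives 4 separate tracks.
Track A is 39, 39, 39, ?, 39, which is the constant sequence 39.
Track B is 4, 15, 19, 34, 53, which is Fibonacci-style (each term is the sum of the two before it).
Track C is 3, -9, 27, -81, 243, which is geometric, ×-3 each step.
Track D is 77, 80, 83, 86, 89, which is linear: a_n = 74 + 3·n.
Track A's pattern makes the blank 39.

39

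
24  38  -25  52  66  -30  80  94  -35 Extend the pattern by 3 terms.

The slot pattern repeats as AAB (period 3), so there are 2 interleaved tracks.
Subsequence A = 24, 38, 52, 66, 80, 94: arithmetic, step +14.
Subsequence B = -25, -30, -35: subtracting 5 each time.
Position 10 falls in subsequence A as its term 7, giving 108.
Term 11 comes from subsequence A (its 8th entry): 122.
Position 12 → subsequence B, term 4 = -40.

108, 122, -40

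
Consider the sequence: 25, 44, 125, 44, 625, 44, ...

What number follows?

Positions 1, 3, 5, … form one subsequence and positions 2, 4, 6, … form another.
Track A is 25, 125, 625, which is powers of 5.
Track B is 44, 44, 44, which is constant 44.
The 7th slot belongs to track A; its 4th term is 3125.

3125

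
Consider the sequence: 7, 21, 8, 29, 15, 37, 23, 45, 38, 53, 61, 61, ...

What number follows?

Positions 1, 3, 5, … form one subsequence and positions 2, 4, 6, … form another.
Subsequence A: 7, 8, 15, 23, 38, 61 (Fibonacci-style (each term is the sum of the two before it)).
Subsequence B: 21, 29, 37, 45, 53, 61 (adding 8 each time).
Position 13 falls in subsequence A as its term 7, giving 99.

99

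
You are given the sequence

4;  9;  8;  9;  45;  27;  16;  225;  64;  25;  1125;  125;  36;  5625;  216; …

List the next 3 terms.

Read the sequence 3 terms at a time; column i is its own pattern.
Subsequence A: 4, 9, 16, 25, 36 — perfect squares starting at 2².
Subsequence B: 9, 45, 225, 1125, 5625 — multiplying by 5 each time.
Subsequence C: 8, 27, 64, 125, 216 — the cubes 2³, 3³, 4³, ….
Position 16 → subsequence A, term 6 = 49.
Position 17 → subsequence B, term 6 = 28125.
Position 18 → subsequence C, term 6 = 343.

49, 28125, 343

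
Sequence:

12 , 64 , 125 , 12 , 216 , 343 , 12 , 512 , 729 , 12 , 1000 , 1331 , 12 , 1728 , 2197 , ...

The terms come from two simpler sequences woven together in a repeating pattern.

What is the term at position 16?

The slot pattern repeats as ABB (period 3), so there are 2 interleaved tracks.
Stream A is 12, 12, 12, 12, 12, which is always 12.
Stream B is 64, 125, 216, 343, 512, 729, 1000, 1331, 1728, 2197, which is the cubes 4³, 5³, 6³, ….
Term 16 comes from stream A (its 6th entry): 12.

12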